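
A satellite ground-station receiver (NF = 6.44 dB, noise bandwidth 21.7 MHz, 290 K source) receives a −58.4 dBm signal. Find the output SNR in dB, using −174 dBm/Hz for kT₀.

Noise floor: N = −174 + 10 log₁₀(B) + NF
10 log₁₀(2.17×10⁷) = 73.36 dB
N = −174 + 73.36 + 6.44 = −94.20 dBm
SNR = P_sig − N = −58.4 − (−94.20) = 35.80 dB → 35.8 dB

35.8 dB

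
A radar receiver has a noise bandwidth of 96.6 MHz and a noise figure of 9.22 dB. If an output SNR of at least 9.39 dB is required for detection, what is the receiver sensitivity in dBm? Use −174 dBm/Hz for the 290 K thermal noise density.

Sensitivity = −174 + 10 log₁₀(B) + NF + SNR_min
= −174 + 79.85 + 9.22 + 9.39
= −75.54 dBm → −75.5 dBm

−75.5 dBm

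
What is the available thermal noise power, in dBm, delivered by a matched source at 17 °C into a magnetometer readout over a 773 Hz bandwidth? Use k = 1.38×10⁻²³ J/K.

T = 17 °C + 273.15 = 290.15 K
P_n = kTB = 1.38×10⁻²³ × 290.15 × 7.73×10² = 3.10×10⁻¹⁸ W
In dBm: 10 log₁₀(3.10×10⁻¹⁸ / 10⁻³) = −145.1 dBm

−145.1 dBm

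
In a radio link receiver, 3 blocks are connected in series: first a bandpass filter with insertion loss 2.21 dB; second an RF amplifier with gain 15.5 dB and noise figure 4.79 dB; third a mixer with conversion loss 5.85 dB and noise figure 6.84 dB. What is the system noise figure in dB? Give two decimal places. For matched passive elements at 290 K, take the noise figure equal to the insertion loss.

7.15 dB

Convert to linear (a loss of L dB is a gain of −L dB): F_i = 10^(NF_i/10), G_i = 10^(G_i,dB/10)
  Stage 1: F_1 = 10^(2.21/10) = 1.663, G_1 = 10^(−2.21/10) = 0.6012
  Stage 2: F_2 = 10^(4.79/10) = 3.013, G_2 = 10^(15.5/10) = 35.48
  Stage 3: F_3 = 10^(6.84/10) = 4.831, G_3 = 10^(−5.85/10) = 0.2600
Friis cascade:
  F = 1.663 + (3.013 − 1)/0.6012 + (4.831 − 1)/21.33 = 5.191
NF = 10 log₁₀(5.191) = 7.15 dB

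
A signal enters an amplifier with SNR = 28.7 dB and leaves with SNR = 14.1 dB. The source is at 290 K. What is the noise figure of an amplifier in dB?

14.6 dB

NF (dB) = SNR_in(dB) − SNR_out(dB) when the source is at T₀
NF = 28.7 − 14.1 = 14.6 dB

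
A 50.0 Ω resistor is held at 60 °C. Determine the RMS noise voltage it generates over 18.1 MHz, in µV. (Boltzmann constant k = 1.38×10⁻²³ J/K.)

T = 60 °C + 273.15 = 333.15 K
V_n = √(4kTRB)
4kTRB = 4 × 1.38×10⁻²³ × 333.15 × 5.00×10¹ × 1.81×10⁷ = 1.66×10⁻¹¹ V²
V_n = √(1.66×10⁻¹¹) = 4.08×10⁻⁶ V = 4.08 µV

4.08 µV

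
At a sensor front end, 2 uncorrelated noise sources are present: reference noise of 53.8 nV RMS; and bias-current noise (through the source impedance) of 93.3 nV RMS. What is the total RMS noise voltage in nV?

Uncorrelated sources add in power (mean-square): V_tot = √(ΣV_i²)
V_tot = √[(5.38×10⁻⁸)² + (9.33×10⁻⁸)²] = 1.08×10⁻⁷ V = 108 nV

108 nV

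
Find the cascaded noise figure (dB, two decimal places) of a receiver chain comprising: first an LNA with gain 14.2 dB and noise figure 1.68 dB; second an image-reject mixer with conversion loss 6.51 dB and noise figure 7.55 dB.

2.18 dB

Convert to linear (a loss of L dB is a gain of −L dB): F_i = 10^(NF_i/10), G_i = 10^(G_i,dB/10)
  Stage 1: F_1 = 10^(1.68/10) = 1.472, G_1 = 10^(14.2/10) = 26.30
  Stage 2: F_2 = 10^(7.55/10) = 5.689, G_2 = 10^(−6.51/10) = 0.2234
Friis cascade:
  F = 1.472 + (5.689 − 1)/26.30 = 1.651
NF = 10 log₁₀(1.651) = 2.18 dB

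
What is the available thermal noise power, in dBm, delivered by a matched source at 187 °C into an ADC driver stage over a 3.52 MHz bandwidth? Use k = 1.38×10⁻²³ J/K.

T = 187 °C + 273.15 = 460.15 K
P_n = kTB = 1.38×10⁻²³ × 460.15 × 3.52×10⁶ = 2.24×10⁻¹⁴ W
In dBm: 10 log₁₀(2.24×10⁻¹⁴ / 10⁻³) = −106.5 dBm

−106.5 dBm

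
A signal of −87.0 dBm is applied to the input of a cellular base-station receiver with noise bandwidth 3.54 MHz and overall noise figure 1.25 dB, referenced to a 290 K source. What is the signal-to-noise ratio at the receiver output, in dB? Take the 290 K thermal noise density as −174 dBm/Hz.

20.3 dB

Noise floor: N = −174 + 10 log₁₀(B) + NF
10 log₁₀(3.54×10⁶) = 65.49 dB
N = −174 + 65.49 + 1.25 = −107.26 dBm
SNR = P_sig − N = −87.0 − (−107.26) = 20.26 dB → 20.3 dB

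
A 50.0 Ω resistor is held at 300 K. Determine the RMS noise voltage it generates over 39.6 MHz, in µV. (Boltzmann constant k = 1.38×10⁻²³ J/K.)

V_n = √(4kTRB)
4kTRB = 4 × 1.38×10⁻²³ × 300 × 5.00×10¹ × 3.96×10⁷ = 3.28×10⁻¹¹ V²
V_n = √(3.28×10⁻¹¹) = 5.73×10⁻⁶ V = 5.73 µV

5.73 µV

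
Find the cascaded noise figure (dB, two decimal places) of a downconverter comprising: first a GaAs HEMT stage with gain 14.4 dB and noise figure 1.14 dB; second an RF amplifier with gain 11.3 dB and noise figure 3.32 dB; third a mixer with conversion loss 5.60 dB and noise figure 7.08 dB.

1.31 dB

Convert to linear (a loss of L dB is a gain of −L dB): F_i = 10^(NF_i/10), G_i = 10^(G_i,dB/10)
  Stage 1: F_1 = 10^(1.14/10) = 1.300, G_1 = 10^(14.4/10) = 27.54
  Stage 2: F_2 = 10^(3.32/10) = 2.148, G_2 = 10^(11.3/10) = 13.49
  Stage 3: F_3 = 10^(7.08/10) = 5.105, G_3 = 10^(−5.60/10) = 0.2754
Friis cascade:
  F = 1.300 + (2.148 − 1)/27.54 + (5.105 − 1)/371.5 = 1.353
NF = 10 log₁₀(1.353) = 1.31 dB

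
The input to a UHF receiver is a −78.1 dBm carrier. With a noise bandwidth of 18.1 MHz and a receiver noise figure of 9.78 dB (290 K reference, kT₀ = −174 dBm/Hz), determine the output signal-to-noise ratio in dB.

Noise floor: N = −174 + 10 log₁₀(B) + NF
10 log₁₀(1.81×10⁷) = 72.58 dB
N = −174 + 72.58 + 9.78 = −91.64 dBm
SNR = P_sig − N = −78.1 − (−91.64) = 13.54 dB → 13.5 dB

13.5 dB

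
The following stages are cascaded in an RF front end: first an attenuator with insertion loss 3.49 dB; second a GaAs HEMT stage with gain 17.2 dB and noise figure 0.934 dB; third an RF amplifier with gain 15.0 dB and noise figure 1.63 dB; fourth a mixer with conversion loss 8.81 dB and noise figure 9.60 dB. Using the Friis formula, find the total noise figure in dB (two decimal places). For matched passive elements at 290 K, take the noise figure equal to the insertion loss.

4.47 dB

Convert to linear (a loss of L dB is a gain of −L dB): F_i = 10^(NF_i/10), G_i = 10^(G_i,dB/10)
  Stage 1: F_1 = 10^(3.49/10) = 2.234, G_1 = 10^(−3.49/10) = 0.4477
  Stage 2: F_2 = 10^(0.934/10) = 1.240, G_2 = 10^(17.2/10) = 52.48
  Stage 3: F_3 = 10^(1.63/10) = 1.455, G_3 = 10^(15.0/10) = 31.62
  Stage 4: F_4 = 10^(9.60/10) = 9.120, G_4 = 10^(−8.81/10) = 0.1315
Friis cascade:
  F = 2.234 + (1.240 − 1)/0.4477 + (1.455 − 1)/23.50 + (9.120 − 1)/743.0 = 2.800
NF = 10 log₁₀(2.800) = 4.47 dB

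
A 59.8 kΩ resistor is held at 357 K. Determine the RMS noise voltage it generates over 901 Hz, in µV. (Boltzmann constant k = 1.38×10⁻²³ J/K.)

1.03 µV

V_n = √(4kTRB)
4kTRB = 4 × 1.38×10⁻²³ × 357 × 5.98×10⁴ × 9.01×10² = 1.06×10⁻¹² V²
V_n = √(1.06×10⁻¹²) = 1.03×10⁻⁶ V = 1.03 µV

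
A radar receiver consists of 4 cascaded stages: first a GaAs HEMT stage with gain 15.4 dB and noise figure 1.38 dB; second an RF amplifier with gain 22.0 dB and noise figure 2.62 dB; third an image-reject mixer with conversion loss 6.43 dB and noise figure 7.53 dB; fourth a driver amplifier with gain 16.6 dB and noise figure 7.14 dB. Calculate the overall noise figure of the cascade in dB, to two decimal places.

1.47 dB

Convert to linear (a loss of L dB is a gain of −L dB): F_i = 10^(NF_i/10), G_i = 10^(G_i,dB/10)
  Stage 1: F_1 = 10^(1.38/10) = 1.374, G_1 = 10^(15.4/10) = 34.67
  Stage 2: F_2 = 10^(2.62/10) = 1.828, G_2 = 10^(22.0/10) = 158.5
  Stage 3: F_3 = 10^(7.53/10) = 5.662, G_3 = 10^(−6.43/10) = 0.2275
  Stage 4: F_4 = 10^(7.14/10) = 5.176, G_4 = 10^(16.6/10) = 45.71
Friis cascade:
  F = 1.374 + (1.828 − 1)/34.67 + (5.662 − 1)/5495 + (5.176 − 1)/1250 = 1.402
NF = 10 log₁₀(1.402) = 1.47 dB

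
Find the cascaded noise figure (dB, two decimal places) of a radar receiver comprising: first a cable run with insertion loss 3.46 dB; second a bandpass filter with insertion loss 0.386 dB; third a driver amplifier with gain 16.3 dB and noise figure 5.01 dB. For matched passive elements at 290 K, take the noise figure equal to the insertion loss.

8.86 dB

Convert to linear (a loss of L dB is a gain of −L dB): F_i = 10^(NF_i/10), G_i = 10^(G_i,dB/10)
  Stage 1: F_1 = 10^(3.46/10) = 2.218, G_1 = 10^(−3.46/10) = 0.4508
  Stage 2: F_2 = 10^(0.386/10) = 1.093, G_2 = 10^(−0.386/10) = 0.9150
  Stage 3: F_3 = 10^(5.01/10) = 3.170, G_3 = 10^(16.3/10) = 42.66
Friis cascade:
  F = 2.218 + (1.093 − 1)/0.4508 + (3.170 − 1)/0.4125 = 7.684
NF = 10 log₁₀(7.684) = 8.86 dB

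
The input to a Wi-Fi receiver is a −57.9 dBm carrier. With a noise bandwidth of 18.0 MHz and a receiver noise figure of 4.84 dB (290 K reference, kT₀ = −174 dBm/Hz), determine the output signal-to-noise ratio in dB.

38.7 dB

Noise floor: N = −174 + 10 log₁₀(B) + NF
10 log₁₀(1.80×10⁷) = 72.55 dB
N = −174 + 72.55 + 4.84 = −96.61 dBm
SNR = P_sig − N = −57.9 − (−96.61) = 38.71 dB → 38.7 dB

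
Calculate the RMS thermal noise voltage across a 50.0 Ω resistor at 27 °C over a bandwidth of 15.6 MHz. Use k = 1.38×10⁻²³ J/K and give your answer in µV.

3.59 µV

T = 27 °C + 273.15 = 300.15 K
V_n = √(4kTRB)
4kTRB = 4 × 1.38×10⁻²³ × 300.15 × 5.00×10¹ × 1.56×10⁷ = 1.29×10⁻¹¹ V²
V_n = √(1.29×10⁻¹¹) = 3.59×10⁻⁶ V = 3.59 µV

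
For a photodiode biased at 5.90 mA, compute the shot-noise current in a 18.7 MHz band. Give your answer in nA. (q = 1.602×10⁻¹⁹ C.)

188 nA

I_n = √(2qI·B)
2qI·B = 2 × 1.602×10⁻¹⁹ × 5.90×10⁻³ × 1.87×10⁷ = 3.53×10⁻¹⁴ A²
I_n = √(3.53×10⁻¹⁴) = 1.88×10⁻⁷ A = 188 nA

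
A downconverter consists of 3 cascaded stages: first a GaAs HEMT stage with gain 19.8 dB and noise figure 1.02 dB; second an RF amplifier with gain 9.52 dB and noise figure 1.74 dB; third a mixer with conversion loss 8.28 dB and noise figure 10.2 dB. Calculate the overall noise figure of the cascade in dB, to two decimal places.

Convert to linear (a loss of L dB is a gain of −L dB): F_i = 10^(NF_i/10), G_i = 10^(G_i,dB/10)
  Stage 1: F_1 = 10^(1.02/10) = 1.265, G_1 = 10^(19.8/10) = 95.50
  Stage 2: F_2 = 10^(1.74/10) = 1.493, G_2 = 10^(9.52/10) = 8.954
  Stage 3: F_3 = 10^(10.2/10) = 10.47, G_3 = 10^(−8.28/10) = 0.1486
Friis cascade:
  F = 1.265 + (1.493 − 1)/95.50 + (10.47 − 1)/855.1 = 1.281
NF = 10 log₁₀(1.281) = 1.08 dB

1.08 dB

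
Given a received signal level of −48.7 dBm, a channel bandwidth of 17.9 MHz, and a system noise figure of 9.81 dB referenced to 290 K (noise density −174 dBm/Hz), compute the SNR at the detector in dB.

Noise floor: N = −174 + 10 log₁₀(B) + NF
10 log₁₀(1.79×10⁷) = 72.53 dB
N = −174 + 72.53 + 9.81 = −91.66 dBm
SNR = P_sig − N = −48.7 − (−91.66) = 42.96 dB → 43.0 dB

43.0 dB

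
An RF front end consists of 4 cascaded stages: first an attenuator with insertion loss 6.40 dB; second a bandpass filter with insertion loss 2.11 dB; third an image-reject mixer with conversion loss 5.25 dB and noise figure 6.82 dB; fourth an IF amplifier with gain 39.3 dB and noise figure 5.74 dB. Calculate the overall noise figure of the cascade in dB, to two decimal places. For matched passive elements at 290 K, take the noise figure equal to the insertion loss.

Convert to linear (a loss of L dB is a gain of −L dB): F_i = 10^(NF_i/10), G_i = 10^(G_i,dB/10)
  Stage 1: F_1 = 10^(6.40/10) = 4.365, G_1 = 10^(−6.40/10) = 0.2291
  Stage 2: F_2 = 10^(2.11/10) = 1.626, G_2 = 10^(−2.11/10) = 0.6152
  Stage 3: F_3 = 10^(6.82/10) = 4.808, G_3 = 10^(−5.25/10) = 0.2985
  Stage 4: F_4 = 10^(5.74/10) = 3.750, G_4 = 10^(39.3/10) = 8511
Friis cascade:
  F = 4.365 + (1.626 − 1)/0.2291 + (4.808 − 1)/0.1409 + (3.750 − 1)/0.04207 = 99.48
NF = 10 log₁₀(99.48) = 19.98 dB

19.98 dB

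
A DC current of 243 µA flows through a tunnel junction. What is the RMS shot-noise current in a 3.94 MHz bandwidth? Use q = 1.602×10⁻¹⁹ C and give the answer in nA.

17.5 nA

I_n = √(2qI·B)
2qI·B = 2 × 1.602×10⁻¹⁹ × 2.43×10⁻⁴ × 3.94×10⁶ = 3.07×10⁻¹⁶ A²
I_n = √(3.07×10⁻¹⁶) = 1.75×10⁻⁸ A = 17.5 nA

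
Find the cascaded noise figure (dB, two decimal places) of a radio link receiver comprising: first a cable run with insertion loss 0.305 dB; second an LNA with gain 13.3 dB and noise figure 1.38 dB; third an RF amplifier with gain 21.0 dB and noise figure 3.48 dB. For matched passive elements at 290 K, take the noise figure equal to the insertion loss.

1.86 dB

Convert to linear (a loss of L dB is a gain of −L dB): F_i = 10^(NF_i/10), G_i = 10^(G_i,dB/10)
  Stage 1: F_1 = 10^(0.305/10) = 1.073, G_1 = 10^(−0.305/10) = 0.9322
  Stage 2: F_2 = 10^(1.38/10) = 1.374, G_2 = 10^(13.3/10) = 21.38
  Stage 3: F_3 = 10^(3.48/10) = 2.228, G_3 = 10^(21.0/10) = 125.9
Friis cascade:
  F = 1.073 + (1.374 − 1)/0.9322 + (2.228 − 1)/19.93 = 1.536
NF = 10 log₁₀(1.536) = 1.86 dB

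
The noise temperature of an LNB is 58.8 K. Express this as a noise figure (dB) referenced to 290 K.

F = 1 + T_e/T₀ = 1 + 58.8/290 = 1.20276
NF = 10 log₁₀(1.20276) = 0.802 dB

0.802 dB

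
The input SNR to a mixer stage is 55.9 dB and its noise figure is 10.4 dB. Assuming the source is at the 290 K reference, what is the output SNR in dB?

45.5 dB

By definition F = SNR_in/SNR_out, so in dB: SNR_out = SNR_in − NF
SNR_out = 55.9 − 10.4 = 45.5 dB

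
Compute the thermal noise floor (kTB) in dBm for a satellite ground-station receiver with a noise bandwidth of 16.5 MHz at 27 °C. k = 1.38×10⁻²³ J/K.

T = 27 °C + 273.15 = 300.15 K
P_n = kTB = 1.38×10⁻²³ × 300.15 × 1.65×10⁷ = 6.83×10⁻¹⁴ W
In dBm: 10 log₁₀(6.83×10⁻¹⁴ / 10⁻³) = −101.7 dBm

−101.7 dBm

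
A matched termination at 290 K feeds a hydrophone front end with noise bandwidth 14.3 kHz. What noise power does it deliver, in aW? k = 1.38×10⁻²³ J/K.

P_n = kTB = 1.38×10⁻²³ × 290 × 1.43×10⁴ = 5.72×10⁻¹⁷ W = 57.2 aW

57.2 aW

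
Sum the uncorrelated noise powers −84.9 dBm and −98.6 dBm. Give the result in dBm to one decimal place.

Convert to linear, add, convert back:
P₁ = 3.24×10⁻¹² W, P₂ = 1.38×10⁻¹³ W
P_tot = 3.37×10⁻¹² W → 10 log₁₀(P_tot / 10⁻³) = −84.7 dBm

−84.7 dBm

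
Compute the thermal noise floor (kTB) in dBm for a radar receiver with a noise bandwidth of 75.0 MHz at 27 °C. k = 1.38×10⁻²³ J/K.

T = 27 °C + 273.15 = 300.15 K
P_n = kTB = 1.38×10⁻²³ × 300.15 × 7.50×10⁷ = 3.11×10⁻¹³ W
In dBm: 10 log₁₀(3.11×10⁻¹³ / 10⁻³) = −95.1 dBm

−95.1 dBm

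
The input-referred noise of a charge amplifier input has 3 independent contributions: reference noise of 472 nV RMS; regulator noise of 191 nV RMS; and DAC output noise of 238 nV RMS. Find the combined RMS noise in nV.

Uncorrelated sources add in power (mean-square): V_tot = √(ΣV_i²)
V_tot = √[(4.72×10⁻⁷)² + (1.91×10⁻⁷)² + (2.38×10⁻⁷)²] = 5.62×10⁻⁷ V = 562 nV

562 nV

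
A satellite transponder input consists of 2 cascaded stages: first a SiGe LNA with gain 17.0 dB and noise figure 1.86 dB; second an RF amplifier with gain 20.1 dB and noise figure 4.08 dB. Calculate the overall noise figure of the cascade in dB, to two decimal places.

1.95 dB

Convert to linear (a loss of L dB is a gain of −L dB): F_i = 10^(NF_i/10), G_i = 10^(G_i,dB/10)
  Stage 1: F_1 = 10^(1.86/10) = 1.535, G_1 = 10^(17.0/10) = 50.12
  Stage 2: F_2 = 10^(4.08/10) = 2.559, G_2 = 10^(20.1/10) = 102.3
Friis cascade:
  F = 1.535 + (2.559 − 1)/50.12 = 1.566
NF = 10 log₁₀(1.566) = 1.95 dB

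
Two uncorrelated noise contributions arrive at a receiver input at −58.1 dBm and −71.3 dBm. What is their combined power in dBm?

−57.9 dBm

Convert to linear, add, convert back:
P₁ = 1.55×10⁻⁹ W, P₂ = 7.41×10⁻¹¹ W
P_tot = 1.62×10⁻⁹ W → 10 log₁₀(P_tot / 10⁻³) = −57.9 dBm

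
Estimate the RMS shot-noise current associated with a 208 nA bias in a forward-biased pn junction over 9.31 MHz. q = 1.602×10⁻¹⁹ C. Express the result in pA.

I_n = √(2qI·B)
2qI·B = 2 × 1.602×10⁻¹⁹ × 2.08×10⁻⁷ × 9.31×10⁶ = 6.20×10⁻¹⁹ A²
I_n = √(6.20×10⁻¹⁹) = 7.88×10⁻¹⁰ A = 788 pA

788 pA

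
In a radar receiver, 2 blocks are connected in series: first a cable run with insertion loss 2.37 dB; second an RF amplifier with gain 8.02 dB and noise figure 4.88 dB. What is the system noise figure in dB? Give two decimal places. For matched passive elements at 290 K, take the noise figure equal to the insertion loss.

7.25 dB

Convert to linear (a loss of L dB is a gain of −L dB): F_i = 10^(NF_i/10), G_i = 10^(G_i,dB/10)
  Stage 1: F_1 = 10^(2.37/10) = 1.726, G_1 = 10^(−2.37/10) = 0.5794
  Stage 2: F_2 = 10^(4.88/10) = 3.076, G_2 = 10^(8.02/10) = 6.339
Friis cascade:
  F = 1.726 + (3.076 − 1)/0.5794 = 5.309
NF = 10 log₁₀(5.309) = 7.25 dB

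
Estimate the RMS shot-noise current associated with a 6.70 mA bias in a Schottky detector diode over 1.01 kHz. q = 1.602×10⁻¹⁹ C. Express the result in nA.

I_n = √(2qI·B)
2qI·B = 2 × 1.602×10⁻¹⁹ × 6.70×10⁻³ × 1.01×10³ = 2.17×10⁻¹⁸ A²
I_n = √(2.17×10⁻¹⁸) = 1.47×10⁻⁹ A = 1.47 nA

1.47 nA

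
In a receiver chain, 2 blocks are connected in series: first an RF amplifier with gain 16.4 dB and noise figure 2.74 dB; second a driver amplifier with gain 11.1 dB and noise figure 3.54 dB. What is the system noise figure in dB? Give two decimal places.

2.81 dB

Convert to linear (a loss of L dB is a gain of −L dB): F_i = 10^(NF_i/10), G_i = 10^(G_i,dB/10)
  Stage 1: F_1 = 10^(2.74/10) = 1.879, G_1 = 10^(16.4/10) = 43.65
  Stage 2: F_2 = 10^(3.54/10) = 2.259, G_2 = 10^(11.1/10) = 12.88
Friis cascade:
  F = 1.879 + (2.259 − 1)/43.65 = 1.908
NF = 10 log₁₀(1.908) = 2.81 dB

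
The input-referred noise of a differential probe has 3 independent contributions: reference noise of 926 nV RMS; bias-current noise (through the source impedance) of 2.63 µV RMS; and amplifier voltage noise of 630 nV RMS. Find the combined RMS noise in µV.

2.86 µV

Uncorrelated sources add in power (mean-square): V_tot = √(ΣV_i²)
V_tot = √[(9.26×10⁻⁷)² + (2.63×10⁻⁶)² + (6.30×10⁻⁷)²] = 2.86×10⁻⁶ V = 2.86 µV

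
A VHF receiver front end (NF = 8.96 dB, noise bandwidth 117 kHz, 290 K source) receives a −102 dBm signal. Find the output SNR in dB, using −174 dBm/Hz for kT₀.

Noise floor: N = −174 + 10 log₁₀(B) + NF
10 log₁₀(1.17×10⁵) = 50.68 dB
N = −174 + 50.68 + 8.96 = −114.36 dBm
SNR = P_sig − N = −102 − (−114.36) = 12.36 dB → 12.4 dB

12.4 dB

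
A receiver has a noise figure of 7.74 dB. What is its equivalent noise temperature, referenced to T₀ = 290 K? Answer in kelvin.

F = 10^(7.74/10) = 5.94292
T_e = (F − 1)·T₀ = (5.94292 − 1) × 290 = 1433 K

1433 K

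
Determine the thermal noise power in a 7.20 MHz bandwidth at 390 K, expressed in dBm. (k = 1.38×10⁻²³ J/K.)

P_n = kTB = 1.38×10⁻²³ × 390 × 7.20×10⁶ = 3.88×10⁻¹⁴ W
In dBm: 10 log₁₀(3.88×10⁻¹⁴ / 10⁻³) = −104.1 dBm

−104.1 dBm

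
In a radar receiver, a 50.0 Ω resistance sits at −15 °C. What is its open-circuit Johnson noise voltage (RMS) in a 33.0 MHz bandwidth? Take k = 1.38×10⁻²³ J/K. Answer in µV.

T = −15 °C + 273.15 = 258.15 K
V_n = √(4kTRB)
4kTRB = 4 × 1.38×10⁻²³ × 258.15 × 5.00×10¹ × 3.30×10⁷ = 2.35×10⁻¹¹ V²
V_n = √(2.35×10⁻¹¹) = 4.85×10⁻⁶ V = 4.85 µV

4.85 µV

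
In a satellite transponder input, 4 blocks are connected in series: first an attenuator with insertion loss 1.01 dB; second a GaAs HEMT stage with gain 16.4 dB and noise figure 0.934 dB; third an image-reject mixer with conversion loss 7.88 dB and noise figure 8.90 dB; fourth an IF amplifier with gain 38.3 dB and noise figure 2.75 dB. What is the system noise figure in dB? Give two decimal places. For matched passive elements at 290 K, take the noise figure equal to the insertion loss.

Convert to linear (a loss of L dB is a gain of −L dB): F_i = 10^(NF_i/10), G_i = 10^(G_i,dB/10)
  Stage 1: F_1 = 10^(1.01/10) = 1.262, G_1 = 10^(−1.01/10) = 0.7925
  Stage 2: F_2 = 10^(0.934/10) = 1.240, G_2 = 10^(16.4/10) = 43.65
  Stage 3: F_3 = 10^(8.90/10) = 7.762, G_3 = 10^(−7.88/10) = 0.1629
  Stage 4: F_4 = 10^(2.75/10) = 1.884, G_4 = 10^(38.3/10) = 6761
Friis cascade:
  F = 1.262 + (1.240 − 1)/0.7925 + (7.762 − 1)/34.59 + (1.884 − 1)/5.636 = 1.917
NF = 10 log₁₀(1.917) = 2.83 dB

2.83 dB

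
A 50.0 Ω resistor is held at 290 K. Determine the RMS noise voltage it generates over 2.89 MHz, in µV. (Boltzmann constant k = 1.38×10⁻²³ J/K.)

V_n = √(4kTRB)
4kTRB = 4 × 1.38×10⁻²³ × 290 × 5.00×10¹ × 2.89×10⁶ = 2.31×10⁻¹² V²
V_n = √(2.31×10⁻¹²) = 1.52×10⁻⁶ V = 1.52 µV

1.52 µV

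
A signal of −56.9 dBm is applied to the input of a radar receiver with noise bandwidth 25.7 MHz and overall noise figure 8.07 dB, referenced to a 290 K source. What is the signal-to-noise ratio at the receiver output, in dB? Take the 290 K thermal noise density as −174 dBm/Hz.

34.9 dB

Noise floor: N = −174 + 10 log₁₀(B) + NF
10 log₁₀(2.57×10⁷) = 74.1 dB
N = −174 + 74.1 + 8.07 = −91.83 dBm
SNR = P_sig − N = −56.9 − (−91.83) = 34.93 dB → 34.9 dB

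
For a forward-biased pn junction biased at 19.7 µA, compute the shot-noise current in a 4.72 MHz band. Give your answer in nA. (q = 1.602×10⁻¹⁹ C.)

5.46 nA

I_n = √(2qI·B)
2qI·B = 2 × 1.602×10⁻¹⁹ × 1.97×10⁻⁵ × 4.72×10⁶ = 2.98×10⁻¹⁷ A²
I_n = √(2.98×10⁻¹⁷) = 5.46×10⁻⁹ A = 5.46 nA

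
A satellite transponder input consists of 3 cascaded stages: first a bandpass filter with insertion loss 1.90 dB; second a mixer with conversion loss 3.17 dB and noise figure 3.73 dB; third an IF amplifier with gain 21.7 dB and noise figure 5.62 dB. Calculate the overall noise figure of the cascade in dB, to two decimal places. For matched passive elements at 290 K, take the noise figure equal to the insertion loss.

10.85 dB

Convert to linear (a loss of L dB is a gain of −L dB): F_i = 10^(NF_i/10), G_i = 10^(G_i,dB/10)
  Stage 1: F_1 = 10^(1.90/10) = 1.549, G_1 = 10^(−1.90/10) = 0.6457
  Stage 2: F_2 = 10^(3.73/10) = 2.360, G_2 = 10^(−3.17/10) = 0.4819
  Stage 3: F_3 = 10^(5.62/10) = 3.648, G_3 = 10^(21.7/10) = 147.9
Friis cascade:
  F = 1.549 + (2.360 − 1)/0.6457 + (3.648 − 1)/0.3112 = 12.16
NF = 10 log₁₀(12.16) = 10.85 dB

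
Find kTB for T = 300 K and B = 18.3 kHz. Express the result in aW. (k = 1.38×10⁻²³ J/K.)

75.8 aW

P_n = kTB = 1.38×10⁻²³ × 300 × 1.83×10⁴ = 7.58×10⁻¹⁷ W = 75.8 aW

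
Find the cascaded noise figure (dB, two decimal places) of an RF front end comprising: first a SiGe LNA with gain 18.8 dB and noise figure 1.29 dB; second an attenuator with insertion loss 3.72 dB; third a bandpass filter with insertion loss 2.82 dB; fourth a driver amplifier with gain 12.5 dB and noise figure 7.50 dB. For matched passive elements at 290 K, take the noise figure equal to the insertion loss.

2.22 dB

Convert to linear (a loss of L dB is a gain of −L dB): F_i = 10^(NF_i/10), G_i = 10^(G_i,dB/10)
  Stage 1: F_1 = 10^(1.29/10) = 1.346, G_1 = 10^(18.8/10) = 75.86
  Stage 2: F_2 = 10^(3.72/10) = 2.355, G_2 = 10^(−3.72/10) = 0.4246
  Stage 3: F_3 = 10^(2.82/10) = 1.914, G_3 = 10^(−2.82/10) = 0.5224
  Stage 4: F_4 = 10^(7.50/10) = 5.623, G_4 = 10^(12.5/10) = 17.78
Friis cascade:
  F = 1.346 + (2.355 − 1)/75.86 + (1.914 − 1)/32.21 + (5.623 − 1)/16.83 = 1.667
NF = 10 log₁₀(1.667) = 2.22 dB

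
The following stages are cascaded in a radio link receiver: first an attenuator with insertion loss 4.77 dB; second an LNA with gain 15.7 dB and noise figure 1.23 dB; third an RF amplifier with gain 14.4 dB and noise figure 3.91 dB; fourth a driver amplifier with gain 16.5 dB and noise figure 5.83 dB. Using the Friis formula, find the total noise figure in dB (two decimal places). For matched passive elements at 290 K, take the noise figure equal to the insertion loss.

6.14 dB

Convert to linear (a loss of L dB is a gain of −L dB): F_i = 10^(NF_i/10), G_i = 10^(G_i,dB/10)
  Stage 1: F_1 = 10^(4.77/10) = 2.999, G_1 = 10^(−4.77/10) = 0.3334
  Stage 2: F_2 = 10^(1.23/10) = 1.327, G_2 = 10^(15.7/10) = 37.15
  Stage 3: F_3 = 10^(3.91/10) = 2.460, G_3 = 10^(14.4/10) = 27.54
  Stage 4: F_4 = 10^(5.83/10) = 3.828, G_4 = 10^(16.5/10) = 44.67
Friis cascade:
  F = 2.999 + (1.327 − 1)/0.3334 + (2.460 − 1)/12.39 + (3.828 − 1)/341.2 = 4.107
NF = 10 log₁₀(4.107) = 6.14 dB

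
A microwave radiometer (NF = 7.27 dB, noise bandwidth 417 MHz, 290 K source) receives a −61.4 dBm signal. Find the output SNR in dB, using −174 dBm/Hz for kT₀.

19.1 dB

Noise floor: N = −174 + 10 log₁₀(B) + NF
10 log₁₀(4.17×10⁸) = 86.2 dB
N = −174 + 86.2 + 7.27 = −80.53 dBm
SNR = P_sig − N = −61.4 − (−80.53) = 19.13 dB → 19.1 dB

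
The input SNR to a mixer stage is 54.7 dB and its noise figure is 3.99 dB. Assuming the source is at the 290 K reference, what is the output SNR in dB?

50.71 dB

By definition F = SNR_in/SNR_out, so in dB: SNR_out = SNR_in − NF
SNR_out = 54.7 − 3.99 = 50.71 dB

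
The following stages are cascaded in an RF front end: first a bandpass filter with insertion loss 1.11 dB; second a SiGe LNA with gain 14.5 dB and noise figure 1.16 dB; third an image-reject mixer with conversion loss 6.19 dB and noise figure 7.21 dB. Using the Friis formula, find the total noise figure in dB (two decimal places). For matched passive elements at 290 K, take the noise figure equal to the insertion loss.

2.75 dB

Convert to linear (a loss of L dB is a gain of −L dB): F_i = 10^(NF_i/10), G_i = 10^(G_i,dB/10)
  Stage 1: F_1 = 10^(1.11/10) = 1.291, G_1 = 10^(−1.11/10) = 0.7745
  Stage 2: F_2 = 10^(1.16/10) = 1.306, G_2 = 10^(14.5/10) = 28.18
  Stage 3: F_3 = 10^(7.21/10) = 5.260, G_3 = 10^(−6.19/10) = 0.2404
Friis cascade:
  F = 1.291 + (1.306 − 1)/0.7745 + (5.260 − 1)/21.83 = 1.882
NF = 10 log₁₀(1.882) = 2.75 dB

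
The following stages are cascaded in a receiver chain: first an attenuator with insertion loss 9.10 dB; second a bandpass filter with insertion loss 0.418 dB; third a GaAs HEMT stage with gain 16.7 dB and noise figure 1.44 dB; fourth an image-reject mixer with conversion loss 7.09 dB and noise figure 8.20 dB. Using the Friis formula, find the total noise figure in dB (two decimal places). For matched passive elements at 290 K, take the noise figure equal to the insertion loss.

11.32 dB

Convert to linear (a loss of L dB is a gain of −L dB): F_i = 10^(NF_i/10), G_i = 10^(G_i,dB/10)
  Stage 1: F_1 = 10^(9.10/10) = 8.128, G_1 = 10^(−9.10/10) = 0.1230
  Stage 2: F_2 = 10^(0.418/10) = 1.101, G_2 = 10^(−0.418/10) = 0.9082
  Stage 3: F_3 = 10^(1.44/10) = 1.393, G_3 = 10^(16.7/10) = 46.77
  Stage 4: F_4 = 10^(8.20/10) = 6.607, G_4 = 10^(−7.09/10) = 0.1954
Friis cascade:
  F = 8.128 + (1.101 − 1)/0.1230 + (1.393 − 1)/0.1117 + (6.607 − 1)/5.226 = 13.54
NF = 10 log₁₀(13.54) = 11.32 dB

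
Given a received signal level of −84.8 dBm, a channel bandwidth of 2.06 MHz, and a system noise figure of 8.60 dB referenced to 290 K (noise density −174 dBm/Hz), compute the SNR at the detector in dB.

Noise floor: N = −174 + 10 log₁₀(B) + NF
10 log₁₀(2.06×10⁶) = 63.14 dB
N = −174 + 63.14 + 8.60 = −102.26 dBm
SNR = P_sig − N = −84.8 − (−102.26) = 17.46 dB → 17.5 dB

17.5 dB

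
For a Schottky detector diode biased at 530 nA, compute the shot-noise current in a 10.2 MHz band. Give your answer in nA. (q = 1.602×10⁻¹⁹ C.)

I_n = √(2qI·B)
2qI·B = 2 × 1.602×10⁻¹⁹ × 5.30×10⁻⁷ × 1.02×10⁷ = 1.73×10⁻¹⁸ A²
I_n = √(1.73×10⁻¹⁸) = 1.32×10⁻⁹ A = 1.32 nA

1.32 nA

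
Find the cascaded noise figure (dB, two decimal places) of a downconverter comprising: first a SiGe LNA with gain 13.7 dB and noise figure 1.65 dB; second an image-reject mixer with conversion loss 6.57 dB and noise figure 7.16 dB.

Convert to linear (a loss of L dB is a gain of −L dB): F_i = 10^(NF_i/10), G_i = 10^(G_i,dB/10)
  Stage 1: F_1 = 10^(1.65/10) = 1.462, G_1 = 10^(13.7/10) = 23.44
  Stage 2: F_2 = 10^(7.16/10) = 5.200, G_2 = 10^(−6.57/10) = 0.2203
Friis cascade:
  F = 1.462 + (5.200 − 1)/23.44 = 1.641
NF = 10 log₁₀(1.641) = 2.15 dB

2.15 dB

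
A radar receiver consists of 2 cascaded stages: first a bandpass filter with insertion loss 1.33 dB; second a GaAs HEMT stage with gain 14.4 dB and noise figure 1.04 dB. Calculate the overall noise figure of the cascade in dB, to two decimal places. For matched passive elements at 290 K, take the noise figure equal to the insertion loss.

2.37 dB

Convert to linear (a loss of L dB is a gain of −L dB): F_i = 10^(NF_i/10), G_i = 10^(G_i,dB/10)
  Stage 1: F_1 = 10^(1.33/10) = 1.358, G_1 = 10^(−1.33/10) = 0.7362
  Stage 2: F_2 = 10^(1.04/10) = 1.271, G_2 = 10^(14.4/10) = 27.54
Friis cascade:
  F = 1.358 + (1.271 − 1)/0.7362 = 1.726
NF = 10 log₁₀(1.726) = 2.37 dB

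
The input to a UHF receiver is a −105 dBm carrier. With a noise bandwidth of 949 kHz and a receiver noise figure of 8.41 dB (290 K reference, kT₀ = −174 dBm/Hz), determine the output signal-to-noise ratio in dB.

Noise floor: N = −174 + 10 log₁₀(B) + NF
10 log₁₀(9.49×10⁵) = 59.77 dB
N = −174 + 59.77 + 8.41 = −105.82 dBm
SNR = P_sig − N = −105 − (−105.82) = 0.82 dB → 0.8 dB

0.8 dB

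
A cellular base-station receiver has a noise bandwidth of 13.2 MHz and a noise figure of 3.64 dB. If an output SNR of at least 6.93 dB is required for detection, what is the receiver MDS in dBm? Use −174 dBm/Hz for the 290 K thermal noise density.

Sensitivity = −174 + 10 log₁₀(B) + NF + SNR_min
= −174 + 71.21 + 3.64 + 6.93
= −92.22 dBm → −92.2 dBm

−92.2 dBm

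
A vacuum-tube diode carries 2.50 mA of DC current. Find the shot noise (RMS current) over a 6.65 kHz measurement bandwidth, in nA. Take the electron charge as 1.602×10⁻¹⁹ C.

2.31 nA

I_n = √(2qI·B)
2qI·B = 2 × 1.602×10⁻¹⁹ × 2.50×10⁻³ × 6.65×10³ = 5.33×10⁻¹⁸ A²
I_n = √(5.33×10⁻¹⁸) = 2.31×10⁻⁹ A = 2.31 nA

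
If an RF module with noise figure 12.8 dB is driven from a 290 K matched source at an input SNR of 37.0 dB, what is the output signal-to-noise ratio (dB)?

24.2 dB

By definition F = SNR_in/SNR_out, so in dB: SNR_out = SNR_in − NF
SNR_out = 37.0 − 12.8 = 24.2 dB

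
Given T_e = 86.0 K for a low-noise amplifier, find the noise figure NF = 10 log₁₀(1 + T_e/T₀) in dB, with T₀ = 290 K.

1.13 dB

F = 1 + T_e/T₀ = 1 + 86.0/290 = 1.29655
NF = 10 log₁₀(1.29655) = 1.13 dB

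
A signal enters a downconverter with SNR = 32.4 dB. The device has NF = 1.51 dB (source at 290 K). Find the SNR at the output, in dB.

By definition F = SNR_in/SNR_out, so in dB: SNR_out = SNR_in − NF
SNR_out = 32.4 − 1.51 = 30.89 dB

30.89 dB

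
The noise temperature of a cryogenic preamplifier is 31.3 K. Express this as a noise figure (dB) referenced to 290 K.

F = 1 + T_e/T₀ = 1 + 31.3/290 = 1.10793
NF = 10 log₁₀(1.10793) = 0.445 dB

0.445 dB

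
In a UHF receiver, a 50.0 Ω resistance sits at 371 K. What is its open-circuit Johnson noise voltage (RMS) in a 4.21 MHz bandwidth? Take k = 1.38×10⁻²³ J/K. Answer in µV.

V_n = √(4kTRB)
4kTRB = 4 × 1.38×10⁻²³ × 371 × 5.00×10¹ × 4.21×10⁶ = 4.31×10⁻¹² V²
V_n = √(4.31×10⁻¹²) = 2.08×10⁻⁶ V = 2.08 µV

2.08 µV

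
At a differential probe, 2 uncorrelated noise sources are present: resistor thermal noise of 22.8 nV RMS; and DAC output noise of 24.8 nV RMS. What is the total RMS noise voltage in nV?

33.7 nV

Uncorrelated sources add in power (mean-square): V_tot = √(ΣV_i²)
V_tot = √[(2.28×10⁻⁸)² + (2.48×10⁻⁸)²] = 3.37×10⁻⁸ V = 33.7 nV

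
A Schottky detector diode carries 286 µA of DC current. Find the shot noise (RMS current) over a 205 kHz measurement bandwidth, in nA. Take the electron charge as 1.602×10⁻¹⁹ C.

I_n = √(2qI·B)
2qI·B = 2 × 1.602×10⁻¹⁹ × 2.86×10⁻⁴ × 2.05×10⁵ = 1.88×10⁻¹⁷ A²
I_n = √(1.88×10⁻¹⁷) = 4.33×10⁻⁹ A = 4.33 nA

4.33 nA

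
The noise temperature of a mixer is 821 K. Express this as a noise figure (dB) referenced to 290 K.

5.83 dB

F = 1 + T_e/T₀ = 1 + 821/290 = 3.83103
NF = 10 log₁₀(3.83103) = 5.83 dB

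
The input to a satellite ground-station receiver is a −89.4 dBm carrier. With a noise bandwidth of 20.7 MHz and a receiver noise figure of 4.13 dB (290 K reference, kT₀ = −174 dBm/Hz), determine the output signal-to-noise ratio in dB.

7.3 dB

Noise floor: N = −174 + 10 log₁₀(B) + NF
10 log₁₀(2.07×10⁷) = 73.16 dB
N = −174 + 73.16 + 4.13 = −96.71 dBm
SNR = P_sig − N = −89.4 − (−96.71) = 7.31 dB → 7.3 dB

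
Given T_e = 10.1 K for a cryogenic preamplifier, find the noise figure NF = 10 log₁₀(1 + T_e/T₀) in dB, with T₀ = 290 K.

F = 1 + T_e/T₀ = 1 + 10.1/290 = 1.03483
NF = 10 log₁₀(1.03483) = 0.149 dB

0.149 dB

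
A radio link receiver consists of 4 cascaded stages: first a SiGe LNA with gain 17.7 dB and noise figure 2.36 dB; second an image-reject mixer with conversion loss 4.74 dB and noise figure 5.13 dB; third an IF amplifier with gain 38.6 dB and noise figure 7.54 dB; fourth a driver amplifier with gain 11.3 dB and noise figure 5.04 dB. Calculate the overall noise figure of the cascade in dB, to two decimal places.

Convert to linear (a loss of L dB is a gain of −L dB): F_i = 10^(NF_i/10), G_i = 10^(G_i,dB/10)
  Stage 1: F_1 = 10^(2.36/10) = 1.722, G_1 = 10^(17.7/10) = 58.88
  Stage 2: F_2 = 10^(5.13/10) = 3.258, G_2 = 10^(−4.74/10) = 0.3357
  Stage 3: F_3 = 10^(7.54/10) = 5.675, G_3 = 10^(38.6/10) = 7244
  Stage 4: F_4 = 10^(5.04/10) = 3.192, G_4 = 10^(11.3/10) = 13.49
Friis cascade:
  F = 1.722 + (3.258 − 1)/58.88 + (5.675 − 1)/19.77 + (3.192 − 1)/1.432×10⁵ = 1.997
NF = 10 log₁₀(1.997) = 3.00 dB

3.00 dB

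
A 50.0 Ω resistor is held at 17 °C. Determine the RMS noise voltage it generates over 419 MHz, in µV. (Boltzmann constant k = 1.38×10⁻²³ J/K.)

T = 17 °C + 273.15 = 290.15 K
V_n = √(4kTRB)
4kTRB = 4 × 1.38×10⁻²³ × 290.15 × 5.00×10¹ × 4.19×10⁸ = 3.36×10⁻¹⁰ V²
V_n = √(3.36×10⁻¹⁰) = 1.83×10⁻⁵ V = 18.3 µV

18.3 µV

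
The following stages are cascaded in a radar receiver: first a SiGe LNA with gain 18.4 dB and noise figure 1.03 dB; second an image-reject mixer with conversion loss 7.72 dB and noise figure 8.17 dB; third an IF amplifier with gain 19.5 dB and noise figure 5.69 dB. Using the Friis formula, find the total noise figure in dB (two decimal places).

1.99 dB

Convert to linear (a loss of L dB is a gain of −L dB): F_i = 10^(NF_i/10), G_i = 10^(G_i,dB/10)
  Stage 1: F_1 = 10^(1.03/10) = 1.268, G_1 = 10^(18.4/10) = 69.18
  Stage 2: F_2 = 10^(8.17/10) = 6.561, G_2 = 10^(−7.72/10) = 0.1690
  Stage 3: F_3 = 10^(5.69/10) = 3.707, G_3 = 10^(19.5/10) = 89.13
Friis cascade:
  F = 1.268 + (6.561 − 1)/69.18 + (3.707 − 1)/11.69 = 1.579
NF = 10 log₁₀(1.579) = 1.99 dB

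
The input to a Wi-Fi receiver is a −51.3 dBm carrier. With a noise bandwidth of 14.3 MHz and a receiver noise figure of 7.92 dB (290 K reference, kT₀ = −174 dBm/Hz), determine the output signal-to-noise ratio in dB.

43.2 dB

Noise floor: N = −174 + 10 log₁₀(B) + NF
10 log₁₀(1.43×10⁷) = 71.55 dB
N = −174 + 71.55 + 7.92 = −94.53 dBm
SNR = P_sig − N = −51.3 − (−94.53) = 43.23 dB → 43.2 dB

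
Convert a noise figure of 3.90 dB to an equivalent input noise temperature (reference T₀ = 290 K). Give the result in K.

422 K

F = 10^(3.90/10) = 2.45471
T_e = (F − 1)·T₀ = (2.45471 − 1) × 290 = 422 K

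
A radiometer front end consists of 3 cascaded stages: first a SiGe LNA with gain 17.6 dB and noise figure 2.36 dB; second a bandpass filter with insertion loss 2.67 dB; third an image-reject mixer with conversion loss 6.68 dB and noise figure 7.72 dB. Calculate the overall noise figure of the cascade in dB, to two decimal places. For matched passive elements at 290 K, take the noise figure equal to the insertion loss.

2.78 dB

Convert to linear (a loss of L dB is a gain of −L dB): F_i = 10^(NF_i/10), G_i = 10^(G_i,dB/10)
  Stage 1: F_1 = 10^(2.36/10) = 1.722, G_1 = 10^(17.6/10) = 57.54
  Stage 2: F_2 = 10^(2.67/10) = 1.849, G_2 = 10^(−2.67/10) = 0.5408
  Stage 3: F_3 = 10^(7.72/10) = 5.916, G_3 = 10^(−6.68/10) = 0.2148
Friis cascade:
  F = 1.722 + (1.849 − 1)/57.54 + (5.916 − 1)/31.12 = 1.895
NF = 10 log₁₀(1.895) = 2.78 dB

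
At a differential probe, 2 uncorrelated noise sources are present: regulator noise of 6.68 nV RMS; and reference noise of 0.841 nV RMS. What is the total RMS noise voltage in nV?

6.73 nV

Uncorrelated sources add in power (mean-square): V_tot = √(ΣV_i²)
V_tot = √[(6.68×10⁻⁹)² + (8.41×10⁻¹⁰)²] = 6.73×10⁻⁹ V = 6.73 nV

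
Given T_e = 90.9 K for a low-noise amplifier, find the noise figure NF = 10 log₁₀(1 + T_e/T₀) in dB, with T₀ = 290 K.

F = 1 + T_e/T₀ = 1 + 90.9/290 = 1.31345
NF = 10 log₁₀(1.31345) = 1.18 dB

1.18 dB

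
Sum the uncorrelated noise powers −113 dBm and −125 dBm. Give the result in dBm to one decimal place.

Convert to linear, add, convert back:
P₁ = 5.01×10⁻¹⁵ W, P₂ = 3.16×10⁻¹⁶ W
P_tot = 5.33×10⁻¹⁵ W → 10 log₁₀(P_tot / 10⁻³) = −112.7 dBm

−112.7 dBm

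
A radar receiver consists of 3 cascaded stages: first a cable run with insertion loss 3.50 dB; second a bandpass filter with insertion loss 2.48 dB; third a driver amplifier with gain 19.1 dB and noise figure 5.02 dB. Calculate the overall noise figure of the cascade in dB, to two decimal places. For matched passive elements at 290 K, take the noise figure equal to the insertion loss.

Convert to linear (a loss of L dB is a gain of −L dB): F_i = 10^(NF_i/10), G_i = 10^(G_i,dB/10)
  Stage 1: F_1 = 10^(3.50/10) = 2.239, G_1 = 10^(−3.50/10) = 0.4467
  Stage 2: F_2 = 10^(2.48/10) = 1.770, G_2 = 10^(−2.48/10) = 0.5649
  Stage 3: F_3 = 10^(5.02/10) = 3.177, G_3 = 10^(19.1/10) = 81.28
Friis cascade:
  F = 2.239 + (1.770 − 1)/0.4467 + (3.177 − 1)/0.2523 = 12.59
NF = 10 log₁₀(12.59) = 11.00 dB

11.00 dB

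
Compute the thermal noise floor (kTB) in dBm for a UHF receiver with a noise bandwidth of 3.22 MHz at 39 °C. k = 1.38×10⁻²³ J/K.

T = 39 °C + 273.15 = 312.15 K
P_n = kTB = 1.38×10⁻²³ × 312.15 × 3.22×10⁶ = 1.39×10⁻¹⁴ W
In dBm: 10 log₁₀(1.39×10⁻¹⁴ / 10⁻³) = −108.6 dBm

−108.6 dBm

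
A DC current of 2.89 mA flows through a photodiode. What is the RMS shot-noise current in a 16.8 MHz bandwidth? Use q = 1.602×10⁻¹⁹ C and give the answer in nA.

125 nA

I_n = √(2qI·B)
2qI·B = 2 × 1.602×10⁻¹⁹ × 2.89×10⁻³ × 1.68×10⁷ = 1.56×10⁻¹⁴ A²
I_n = √(1.56×10⁻¹⁴) = 1.25×10⁻⁷ A = 125 nA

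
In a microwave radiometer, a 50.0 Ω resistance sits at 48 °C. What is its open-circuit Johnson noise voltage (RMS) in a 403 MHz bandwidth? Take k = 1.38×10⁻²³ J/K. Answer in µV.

18.9 µV

T = 48 °C + 273.15 = 321.15 K
V_n = √(4kTRB)
4kTRB = 4 × 1.38×10⁻²³ × 321.15 × 5.00×10¹ × 4.03×10⁸ = 3.57×10⁻¹⁰ V²
V_n = √(3.57×10⁻¹⁰) = 1.89×10⁻⁵ V = 18.9 µV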